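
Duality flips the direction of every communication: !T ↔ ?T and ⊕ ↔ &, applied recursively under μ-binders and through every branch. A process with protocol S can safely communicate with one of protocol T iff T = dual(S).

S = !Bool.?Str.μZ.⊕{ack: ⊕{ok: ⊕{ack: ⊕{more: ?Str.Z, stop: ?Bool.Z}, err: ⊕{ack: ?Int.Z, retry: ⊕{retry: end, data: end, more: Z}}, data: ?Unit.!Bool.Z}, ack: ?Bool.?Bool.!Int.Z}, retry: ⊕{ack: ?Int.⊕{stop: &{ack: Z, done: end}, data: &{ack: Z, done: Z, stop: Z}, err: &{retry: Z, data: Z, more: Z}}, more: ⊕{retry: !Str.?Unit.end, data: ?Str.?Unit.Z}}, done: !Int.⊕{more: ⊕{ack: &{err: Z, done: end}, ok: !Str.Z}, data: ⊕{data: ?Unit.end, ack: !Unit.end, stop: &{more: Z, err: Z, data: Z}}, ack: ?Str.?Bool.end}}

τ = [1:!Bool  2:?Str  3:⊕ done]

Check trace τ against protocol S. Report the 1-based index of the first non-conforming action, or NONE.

step 1: !Bool  ok  state: ?Str.μZ.…
step 2: ?Str  ok  state: μZ.…
step 3: ⊕ done  ok  state: !Int.⊕{more: ⊕{ack: &{err: μZ.…, done: end}, ok: !Str.μZ.…}, data: ⊕{data: ?Unit.end, ack: !Unit.end, stop: &{more: μZ.…, err: μZ.…, data: μZ.…}}, ack: ?Str.?Bool.end}
all 3 steps conform

NONE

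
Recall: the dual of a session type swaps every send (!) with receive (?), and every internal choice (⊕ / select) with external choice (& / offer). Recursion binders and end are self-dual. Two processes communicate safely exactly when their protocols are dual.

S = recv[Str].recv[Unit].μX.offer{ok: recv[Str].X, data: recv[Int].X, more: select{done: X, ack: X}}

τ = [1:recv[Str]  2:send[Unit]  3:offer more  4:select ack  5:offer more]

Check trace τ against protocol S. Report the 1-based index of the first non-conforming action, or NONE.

2

step 1: recv[Str]  ok  residual = recv[Unit].μX.…
step 2: got send[Unit], protocol expects recv[Unit]  ✗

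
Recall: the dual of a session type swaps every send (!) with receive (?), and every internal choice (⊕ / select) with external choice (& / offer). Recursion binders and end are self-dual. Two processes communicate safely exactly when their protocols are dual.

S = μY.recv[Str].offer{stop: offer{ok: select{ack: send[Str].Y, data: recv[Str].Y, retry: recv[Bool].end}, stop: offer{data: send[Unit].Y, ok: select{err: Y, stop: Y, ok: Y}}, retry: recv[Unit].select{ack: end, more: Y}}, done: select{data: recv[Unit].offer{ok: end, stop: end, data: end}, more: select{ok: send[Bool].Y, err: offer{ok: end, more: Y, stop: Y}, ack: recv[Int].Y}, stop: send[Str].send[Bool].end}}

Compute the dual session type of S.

μY.send[Str].select{stop: select{ok: offer{ack: recv[Str].Y, data: send[Str].Y, retry: send[Bool].end}, stop: select{data: recv[Unit].Y, ok: offer{err: Y, stop: Y, ok: Y}}, retry: send[Unit].offer{ack: end, more: Y}}, done: offer{data: send[Unit].select{ok: end, stop: end, data: end}, more: offer{ok: recv[Bool].Y, err: select{ok: end, more: Y, stop: Y}, ack: send[Int].Y}, stop: recv[Str].recv[Bool].end}}

μY → μY  (rec unchanged)
  recv[Str] → send[Str]
    offer{stop,done} → select{stop,done}  (&→⊕)
      [stop]
        offer{ok,stop,retry} → select{ok,stop,retry}  (&→⊕)
          [ok]
            select{ack,data,retry} → offer{ack,data,retry}  (internal→external)
              [ack]
                send[Str] → recv[Str]
                  dual(Y) = Y
              [data]
                recv[Str] → send[Str]
                  dual(Y) = Y
              [retry]
                recv[Bool] → send[Bool]
                  dual(end) = end
          [stop]
            offer{data,ok} → select{data,ok}  (&→⊕)
              [data]
                send[Unit] → recv[Unit]
                  dual(Y) = Y
              [ok]
                select{err,stop,ok} → offer{err,stop,ok}  (internal→external)
                  [err]
                    dual(Y) = Y
                  [stop]
                    dual(Y) = Y
                  [ok]
                    dual(Y) = Y
          [retry]
            recv[Unit] → send[Unit]
              select{ack,more} → offer{ack,more}  (internal→external)
                [ack]
                  dual(end) = end
                [more]
                  dual(Y) = Y
      [done]
        select{data,more,stop} → offer{data,more,stop}  (internal→external)
          [data]
            recv[Unit] → send[Unit]
              offer{ok,stop,data} → select{ok,stop,data}  (&→⊕)
                [ok]
                  dual(end) = end
                [stop]
                  dual(end) = end
                [data]
                  dual(end) = end
          [more]
            select{ok,err,ack} → offer{ok,err,ack}  (internal→external)
              [ok]
                send[Bool] → recv[Bool]
                  dual(Y) = Y
              [err]
                offer{ok,more,stop} → select{ok,more,stop}  (&→⊕)
                  [ok]
                    dual(end) = end
                  [more]
                    dual(Y) = Y
                  [stop]
                    dual(Y) = Y
              [ack]
                recv[Int] → send[Int]
                  dual(Y) = Y
          [stop]
            send[Str] → recv[Str]
              send[Bool] → recv[Bool]
                dual(end) = end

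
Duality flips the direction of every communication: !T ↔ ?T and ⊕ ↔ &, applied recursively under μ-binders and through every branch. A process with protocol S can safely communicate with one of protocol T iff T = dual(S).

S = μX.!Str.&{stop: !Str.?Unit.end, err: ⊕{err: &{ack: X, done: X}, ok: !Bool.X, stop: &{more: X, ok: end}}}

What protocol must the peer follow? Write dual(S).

μX.?Str.⊕{stop: ?Str.!Unit.end, err: &{err: ⊕{ack: X, done: X}, ok: ?Bool.X, stop: ⊕{more: X, ok: end}}}

μX = μX  (μ self-dual)
  !Str = ?Str
    &{stop,err} = ⊕{stop,err}  (external→internal)
      • stop:
        !Str = ?Str
          ?Unit = !Unit
            end ↦ end
      • err:
        ⊕{err,ok,stop} = &{err,ok,stop}  (internal→external)
          • err:
            &{ack,done} = ⊕{ack,done}  (external→internal)
              • ack:
                X ↦ X
              • done:
                X ↦ X
          • ok:
            !Bool = ?Bool
              X ↦ X
          • stop:
            &{more,ok} = ⊕{more,ok}  (external→internal)
              • more:
                X ↦ X
              • ok:
                end ↦ end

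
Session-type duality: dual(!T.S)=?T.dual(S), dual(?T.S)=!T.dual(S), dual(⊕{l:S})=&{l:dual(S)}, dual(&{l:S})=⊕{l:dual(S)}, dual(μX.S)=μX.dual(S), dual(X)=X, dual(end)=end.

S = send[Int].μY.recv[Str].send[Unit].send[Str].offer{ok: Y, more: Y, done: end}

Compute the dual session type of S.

send[Int] → recv[Int]
  μY → μY  (μ self-dual)
    recv[Str] → send[Str]
      send[Unit] → recv[Unit]
        send[Str] → recv[Str]
          offer{ok,more,done} → select{ok,more,done}  (external→internal)
            • ok:
              dual(Y) = Y
            • more:
              dual(Y) = Y
            • done:
              dual(end) = end

recv[Int].μY.send[Str].recv[Unit].recv[Str].select{ok: Y, more: Y, done: end}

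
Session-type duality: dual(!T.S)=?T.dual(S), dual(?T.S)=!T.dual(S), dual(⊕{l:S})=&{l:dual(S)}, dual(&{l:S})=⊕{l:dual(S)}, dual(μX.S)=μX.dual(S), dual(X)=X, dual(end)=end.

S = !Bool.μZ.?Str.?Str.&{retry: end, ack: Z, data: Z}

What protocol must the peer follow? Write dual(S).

?Bool.μZ.!Str.!Str.⊕{retry: end, ack: Z, data: Z}

!Bool → ?Bool
  μZ → μZ  (μ self-dual)
    ?Str → !Str
      ?Str → !Str
        &{retry,ack,data} → ⊕{retry,ack,data}  (offer→select)
          case retry:
            dual(end) = end
          case ack:
            dual(Z) = Z
          case data:
            dual(Z) = Z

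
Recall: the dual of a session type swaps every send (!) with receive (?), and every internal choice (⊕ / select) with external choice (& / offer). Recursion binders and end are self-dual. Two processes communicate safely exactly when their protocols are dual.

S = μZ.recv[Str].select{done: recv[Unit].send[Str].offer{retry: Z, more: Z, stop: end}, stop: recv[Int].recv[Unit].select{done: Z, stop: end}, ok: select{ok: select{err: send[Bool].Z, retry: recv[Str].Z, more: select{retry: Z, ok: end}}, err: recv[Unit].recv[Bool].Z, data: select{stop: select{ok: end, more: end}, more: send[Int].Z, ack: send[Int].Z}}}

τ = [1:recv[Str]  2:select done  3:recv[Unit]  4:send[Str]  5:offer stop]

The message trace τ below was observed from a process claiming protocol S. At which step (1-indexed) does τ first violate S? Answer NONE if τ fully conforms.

@1 recv[Str]  match  cont: select{done: recv[Unit].send[Str].offer{retry: μZ.…, more: μZ.…, stop: end}, stop: recv[Int].recv[Unit].select{done: μZ.…, stop: end}, ok: select{ok: select{err: send[Bool].μZ.…, retry: recv[Str].μZ.…, more: select{retry: μZ.…, ok: end}}, err: recv[Unit].recv[Bool].μZ.…, data: select{stop: select{ok: end, more: end}, more: send[Int].μZ.…, ack: send[Int].μZ.…}}}
@2 select done  match  cont: recv[Unit].send[Str].offer{retry: μZ.…, more: μZ.…, stop: end}
@3 recv[Unit]  match  cont: send[Str].offer{retry: μZ.…, more: μZ.…, stop: end}
@4 send[Str]  match  cont: offer{retry: μZ.…, more: μZ.…, stop: end}
@5 offer stop  match  cont: end
trace exhausted — no violation

NONE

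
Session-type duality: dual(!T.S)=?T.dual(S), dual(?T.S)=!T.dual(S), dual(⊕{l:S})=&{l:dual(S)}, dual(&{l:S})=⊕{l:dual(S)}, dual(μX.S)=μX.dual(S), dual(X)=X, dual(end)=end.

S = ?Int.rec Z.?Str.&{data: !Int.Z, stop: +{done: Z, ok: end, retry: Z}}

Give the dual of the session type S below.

?Int ↦ !Int
  rec Z ↦ rec Z  (binder kept)
    ?Str ↦ !Str
      &{data,stop} ↦ +{data,stop}  (offer→select)
        case data:
          !Int ↦ ?Int
            dual(Z) = Z
        case stop:
          +{done,ok,retry} ↦ &{done,ok,retry}  (⊕→&)
            case done:
              dual(Z) = Z
            case ok:
              dual(end) = end
            case retry:
              dual(Z) = Z

!Int.rec Z.!Str.+{data: ?Int.Z, stop: &{done: Z, ok: end, retry: Z}}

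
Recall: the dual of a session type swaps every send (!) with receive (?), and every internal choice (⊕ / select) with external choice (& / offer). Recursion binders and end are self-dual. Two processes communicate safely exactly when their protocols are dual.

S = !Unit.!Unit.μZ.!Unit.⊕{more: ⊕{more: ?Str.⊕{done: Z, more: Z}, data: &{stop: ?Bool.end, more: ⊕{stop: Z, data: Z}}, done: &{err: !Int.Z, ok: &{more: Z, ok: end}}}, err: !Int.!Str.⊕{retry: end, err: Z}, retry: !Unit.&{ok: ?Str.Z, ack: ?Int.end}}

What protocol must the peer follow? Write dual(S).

?Unit.?Unit.μZ.?Unit.&{more: &{more: !Str.&{done: Z, more: Z}, data: ⊕{stop: !Bool.end, more: &{stop: Z, data: Z}}, done: ⊕{err: ?Int.Z, ok: ⊕{more: Z, ok: end}}}, err: ?Int.?Str.&{retry: end, err: Z}, retry: ?Unit.⊕{ok: !Str.Z, ack: !Int.end}}

!Unit → ?Unit
  !Unit → ?Unit
    μZ → μZ  (binder kept)
      !Unit → ?Unit
        ⊕{more,err,retry} → &{more,err,retry}  (internal→external)
          [more]
            ⊕{more,data,done} → &{more,data,done}  (internal→external)
              [more]
                ?Str → !Str
                  ⊕{done,more} → &{done,more}  (internal→external)
                    [done]
                      Z self-dual
                    [more]
                      Z self-dual
              [data]
                &{stop,more} → ⊕{stop,more}  (external→internal)
                  [stop]
                    ?Bool → !Bool
                      end self-dual
                  [more]
                    ⊕{stop,data} → &{stop,data}  (internal→external)
                      [stop]
                        Z self-dual
                      [data]
                        Z self-dual
              [done]
                &{err,ok} → ⊕{err,ok}  (external→internal)
                  [err]
                    !Int → ?Int
                      Z self-dual
                  [ok]
                    &{more,ok} → ⊕{more,ok}  (external→internal)
                      [more]
                        Z self-dual
                      [ok]
                        end self-dual
          [err]
            !Int → ?Int
              !Str → ?Str
                ⊕{retry,err} → &{retry,err}  (internal→external)
                  [retry]
                    end self-dual
                  [err]
                    Z self-dual
          [retry]
            !Unit → ?Unit
              &{ok,ack} → ⊕{ok,ack}  (external→internal)
                [ok]
                  ?Str → !Str
                    Z self-dual
                [ack]
                  ?Int → !Int
                    end self-dual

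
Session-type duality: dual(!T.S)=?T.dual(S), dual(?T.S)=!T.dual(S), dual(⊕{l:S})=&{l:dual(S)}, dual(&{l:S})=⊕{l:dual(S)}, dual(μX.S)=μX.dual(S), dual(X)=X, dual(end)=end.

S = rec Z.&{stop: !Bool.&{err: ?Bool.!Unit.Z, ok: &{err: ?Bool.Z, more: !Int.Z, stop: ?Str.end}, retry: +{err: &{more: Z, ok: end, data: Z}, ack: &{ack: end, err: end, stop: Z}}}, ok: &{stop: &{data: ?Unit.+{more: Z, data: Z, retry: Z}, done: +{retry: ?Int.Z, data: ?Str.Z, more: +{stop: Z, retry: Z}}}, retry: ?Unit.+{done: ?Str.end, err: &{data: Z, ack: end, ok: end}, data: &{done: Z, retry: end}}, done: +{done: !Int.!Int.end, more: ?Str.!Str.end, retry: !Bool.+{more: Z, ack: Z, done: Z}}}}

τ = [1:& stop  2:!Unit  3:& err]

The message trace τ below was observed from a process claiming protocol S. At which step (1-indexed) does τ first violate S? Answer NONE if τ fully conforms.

2

@1 & stop  ok  now at !Bool.&{err: ?Bool.!Unit.rec Z.…, ok: &{err: ?Bool.rec Z.…, more: !Int.rec Z.…, stop: ?Str.end}, retry: +{err: &{more: rec Z.…, ok: end, data: rec Z.…}, ack: &{ack: end, err: end, stop: rec Z.…}}}
@2 got !Unit, protocol expects !Bool  ✗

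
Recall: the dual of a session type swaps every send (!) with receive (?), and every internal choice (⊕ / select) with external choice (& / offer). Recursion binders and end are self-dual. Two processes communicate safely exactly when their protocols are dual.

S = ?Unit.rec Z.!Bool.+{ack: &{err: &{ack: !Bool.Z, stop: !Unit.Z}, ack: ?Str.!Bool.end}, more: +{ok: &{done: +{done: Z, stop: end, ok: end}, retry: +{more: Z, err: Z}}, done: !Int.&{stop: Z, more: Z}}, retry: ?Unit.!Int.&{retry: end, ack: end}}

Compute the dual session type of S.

!Unit.rec Z.?Bool.&{ack: +{err: +{ack: ?Bool.Z, stop: ?Unit.Z}, ack: !Str.?Bool.end}, more: &{ok: +{done: &{done: Z, stop: end, ok: end}, retry: &{more: Z, err: Z}}, done: ?Int.+{stop: Z, more: Z}}, retry: !Unit.?Int.+{retry: end, ack: end}}

?Unit = !Unit
  rec Z = rec Z  (binder kept)
    !Bool = ?Bool
      +{ack,more,retry} = &{ack,more,retry}  (⊕→&)
        [ack]
          &{err,ack} = +{err,ack}  (&→⊕)
            [err]
              &{ack,stop} = +{ack,stop}  (&→⊕)
                [ack]
                  !Bool = ?Bool
                    Z ↦ Z
                [stop]
                  !Unit = ?Unit
                    Z ↦ Z
            [ack]
              ?Str = !Str
                !Bool = ?Bool
                  end ↦ end
        [more]
          +{ok,done} = &{ok,done}  (⊕→&)
            [ok]
              &{done,retry} = +{done,retry}  (&→⊕)
                [done]
                  +{done,stop,ok} = &{done,stop,ok}  (⊕→&)
                    [done]
                      Z ↦ Z
                    [stop]
                      end ↦ end
                    [ok]
                      end ↦ end
                [retry]
                  +{more,err} = &{more,err}  (⊕→&)
                    [more]
                      Z ↦ Z
                    [err]
                      Z ↦ Z
            [done]
              !Int = ?Int
                &{stop,more} = +{stop,more}  (&→⊕)
                  [stop]
                    Z ↦ Z
                  [more]
                    Z ↦ Z
        [retry]
          ?Unit = !Unit
            !Int = ?Int
              &{retry,ack} = +{retry,ack}  (&→⊕)
                [retry]
                  end ↦ end
                [ack]
                  end ↦ end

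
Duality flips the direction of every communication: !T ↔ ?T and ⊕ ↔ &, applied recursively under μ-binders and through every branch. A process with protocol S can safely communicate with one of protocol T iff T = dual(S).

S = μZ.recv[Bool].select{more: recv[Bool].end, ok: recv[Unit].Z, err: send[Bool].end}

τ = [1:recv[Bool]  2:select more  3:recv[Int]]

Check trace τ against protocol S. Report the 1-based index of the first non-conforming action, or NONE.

step 1: recv[Bool]  ok  residual = select{more: recv[Bool].end, ok: recv[Unit].μZ.…, err: send[Bool].end}
step 2: select more  ok  residual = recv[Bool].end
step 3: got recv[Int], protocol expects recv[Bool]  ✗

3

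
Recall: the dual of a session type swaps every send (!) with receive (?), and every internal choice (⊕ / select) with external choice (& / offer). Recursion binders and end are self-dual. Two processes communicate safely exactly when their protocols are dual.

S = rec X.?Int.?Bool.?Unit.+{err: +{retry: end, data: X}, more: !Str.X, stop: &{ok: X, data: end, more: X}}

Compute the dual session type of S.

rec X.!Int.!Bool.!Unit.&{err: &{retry: end, data: X}, more: ?Str.X, stop: +{ok: X, data: end, more: X}}

rec X → rec X  (μ self-dual)
  ?Int → !Int
    ?Bool → !Bool
      ?Unit → !Unit
        +{err,more,stop} → &{err,more,stop}  (internal→external)
          case err:
            +{retry,data} → &{retry,data}  (internal→external)
              case retry:
                end self-dual
              case data:
                X self-dual
          case more:
            !Str → ?Str
              X self-dual
          case stop:
            &{ok,data,more} → +{ok,data,more}  (offer→select)
              case ok:
                X self-dual
              case data:
                end self-dual
              case more:
                X self-dual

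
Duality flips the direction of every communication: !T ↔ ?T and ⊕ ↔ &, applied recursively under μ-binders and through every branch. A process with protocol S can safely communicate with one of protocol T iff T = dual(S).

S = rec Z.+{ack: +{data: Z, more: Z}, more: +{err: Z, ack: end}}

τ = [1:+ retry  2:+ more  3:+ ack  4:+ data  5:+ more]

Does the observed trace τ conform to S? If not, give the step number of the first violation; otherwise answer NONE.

[1] got + retry, protocol expects + ack or + more  ✗

1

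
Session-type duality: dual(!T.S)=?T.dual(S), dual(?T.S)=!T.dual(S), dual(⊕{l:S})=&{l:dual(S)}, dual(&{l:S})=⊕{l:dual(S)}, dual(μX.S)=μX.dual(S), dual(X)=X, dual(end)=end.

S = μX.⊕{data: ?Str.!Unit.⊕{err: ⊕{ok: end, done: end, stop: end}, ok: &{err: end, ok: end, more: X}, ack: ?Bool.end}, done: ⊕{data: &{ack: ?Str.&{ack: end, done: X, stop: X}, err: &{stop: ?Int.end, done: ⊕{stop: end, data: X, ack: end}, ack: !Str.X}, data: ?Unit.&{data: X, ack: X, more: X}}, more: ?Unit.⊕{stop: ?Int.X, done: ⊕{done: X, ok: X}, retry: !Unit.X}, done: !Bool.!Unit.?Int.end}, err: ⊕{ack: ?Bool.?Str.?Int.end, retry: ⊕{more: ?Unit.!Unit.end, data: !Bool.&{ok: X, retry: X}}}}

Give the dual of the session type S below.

μX → μX  (binder kept)
  ⊕{data,done,err} → &{data,done,err}  (select→offer)
    • data:
      ?Str → !Str
        !Unit → ?Unit
          ⊕{err,ok,ack} → &{err,ok,ack}  (select→offer)
            • err:
              ⊕{ok,done,stop} → &{ok,done,stop}  (select→offer)
                • ok:
                  end self-dual
                • done:
                  end self-dual
                • stop:
                  end self-dual
            • ok:
              &{err,ok,more} → ⊕{err,ok,more}  (offer→select)
                • err:
                  end self-dual
                • ok:
                  end self-dual
                • more:
                  X self-dual
            • ack:
              ?Bool → !Bool
                end self-dual
    • done:
      ⊕{data,more,done} → &{data,more,done}  (select→offer)
        • data:
          &{ack,err,data} → ⊕{ack,err,data}  (offer→select)
            • ack:
              ?Str → !Str
                &{ack,done,stop} → ⊕{ack,done,stop}  (offer→select)
                  • ack:
                    end self-dual
                  • done:
                    X self-dual
                  • stop:
                    X self-dual
            • err:
              &{stop,done,ack} → ⊕{stop,done,ack}  (offer→select)
                • stop:
                  ?Int → !Int
                    end self-dual
                • done:
                  ⊕{stop,data,ack} → &{stop,data,ack}  (select→offer)
                    • stop:
                      end self-dual
                    • data:
                      X self-dual
                    • ack:
                      end self-dual
                • ack:
                  !Str → ?Str
                    X self-dual
            • data:
              ?Unit → !Unit
                &{data,ack,more} → ⊕{data,ack,more}  (offer→select)
                  • data:
                    X self-dual
                  • ack:
                    X self-dual
                  • more:
                    X self-dual
        • more:
          ?Unit → !Unit
            ⊕{stop,done,retry} → &{stop,done,retry}  (select→offer)
              • stop:
                ?Int → !Int
                  X self-dual
              • done:
                ⊕{done,ok} → &{done,ok}  (select→offer)
                  • done:
                    X self-dual
                  • ok:
                    X self-dual
              • retry:
                !Unit → ?Unit
                  X self-dual
        • done:
          !Bool → ?Bool
            !Unit → ?Unit
              ?Int → !Int
                end self-dual
    • err:
      ⊕{ack,retry} → &{ack,retry}  (select→offer)
        • ack:
          ?Bool → !Bool
            ?Str → !Str
              ?Int → !Int
                end self-dual
        • retry:
          ⊕{more,data} → &{more,data}  (select→offer)
            • more:
              ?Unit → !Unit
                !Unit → ?Unit
                  end self-dual
            • data:
              !Bool → ?Bool
                &{ok,retry} → ⊕{ok,retry}  (offer→select)
                  • ok:
                    X self-dual
                  • retry:
                    X self-dual

μX.&{data: !Str.?Unit.&{err: &{ok: end, done: end, stop: end}, ok: ⊕{err: end, ok: end, more: X}, ack: !Bool.end}, done: &{data: ⊕{ack: !Str.⊕{ack: end, done: X, stop: X}, err: ⊕{stop: !Int.end, done: &{stop: end, data: X, ack: end}, ack: ?Str.X}, data: !Unit.⊕{data: X, ack: X, more: X}}, more: !Unit.&{stop: !Int.X, done: &{done: X, ok: X}, retry: ?Unit.X}, done: ?Bool.?Unit.!Int.end}, err: &{ack: !Bool.!Str.!Int.end, retry: &{more: !Unit.?Unit.end, data: ?Bool.⊕{ok: X, retry: X}}}}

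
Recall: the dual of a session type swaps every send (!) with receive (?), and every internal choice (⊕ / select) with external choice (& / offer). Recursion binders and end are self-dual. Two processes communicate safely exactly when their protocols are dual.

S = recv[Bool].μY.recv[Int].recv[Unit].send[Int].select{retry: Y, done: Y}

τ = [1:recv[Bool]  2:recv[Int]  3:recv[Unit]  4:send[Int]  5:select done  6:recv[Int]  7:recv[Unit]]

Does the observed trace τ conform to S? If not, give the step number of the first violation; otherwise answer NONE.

NONE

[1] recv[Bool]  ✓  cont: μY.…
[2] recv[Int]  ✓  cont: recv[Unit].send[Int].select{retry: μY.…, done: μY.…}
[3] recv[Unit]  ✓  cont: send[Int].select{retry: μY.…, done: μY.…}
[4] send[Int]  ✓  cont: select{retry: μY.…, done: μY.…}
[5] select done  ✓  cont: μY.…
[6] recv[Int]  ✓  cont: recv[Unit].send[Int].select{retry: μY.…, done: μY.…}
[7] recv[Unit]  ✓  cont: send[Int].select{retry: μY.…, done: μY.…}
trace exhausted — no violation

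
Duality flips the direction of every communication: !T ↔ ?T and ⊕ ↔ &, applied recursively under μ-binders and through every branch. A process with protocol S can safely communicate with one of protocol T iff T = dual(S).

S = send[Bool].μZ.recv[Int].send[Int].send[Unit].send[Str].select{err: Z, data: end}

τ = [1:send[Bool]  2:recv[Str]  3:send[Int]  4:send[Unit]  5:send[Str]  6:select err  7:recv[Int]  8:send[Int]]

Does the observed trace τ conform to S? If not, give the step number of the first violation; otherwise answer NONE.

2

@1 send[Bool]  ✓  residual = μZ.…
@2 got recv[Str], protocol expects recv[Int]  ✗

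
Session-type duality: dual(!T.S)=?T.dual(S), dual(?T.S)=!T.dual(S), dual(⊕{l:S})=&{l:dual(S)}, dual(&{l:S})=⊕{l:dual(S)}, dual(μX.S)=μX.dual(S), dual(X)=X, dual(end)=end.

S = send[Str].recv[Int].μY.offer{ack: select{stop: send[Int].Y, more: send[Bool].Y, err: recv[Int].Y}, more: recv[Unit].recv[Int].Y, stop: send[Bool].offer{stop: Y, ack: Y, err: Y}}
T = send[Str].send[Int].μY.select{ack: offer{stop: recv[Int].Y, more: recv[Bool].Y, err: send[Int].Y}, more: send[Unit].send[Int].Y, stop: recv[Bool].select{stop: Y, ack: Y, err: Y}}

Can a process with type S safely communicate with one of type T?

NO

send[Str] ‖ send[Str]  ✗ same direction on both sides — not dual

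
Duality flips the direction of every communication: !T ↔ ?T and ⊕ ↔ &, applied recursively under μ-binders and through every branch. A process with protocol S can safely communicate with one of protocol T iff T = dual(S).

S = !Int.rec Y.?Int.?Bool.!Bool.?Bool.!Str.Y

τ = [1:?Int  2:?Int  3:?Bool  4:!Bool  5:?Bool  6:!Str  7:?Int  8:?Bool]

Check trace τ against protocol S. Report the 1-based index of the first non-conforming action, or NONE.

1

step 1: got ?Int, protocol expects !Int  ✗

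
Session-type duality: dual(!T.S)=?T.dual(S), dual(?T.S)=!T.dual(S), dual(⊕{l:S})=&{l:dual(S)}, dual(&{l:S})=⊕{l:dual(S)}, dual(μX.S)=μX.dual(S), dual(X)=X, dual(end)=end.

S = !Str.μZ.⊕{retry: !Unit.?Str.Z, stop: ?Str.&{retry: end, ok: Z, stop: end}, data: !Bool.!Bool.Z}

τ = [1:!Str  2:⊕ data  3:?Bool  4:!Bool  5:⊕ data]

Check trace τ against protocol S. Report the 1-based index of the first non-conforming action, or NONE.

3

@1 !Str  ✓  cont: μZ.…
@2 ⊕ data  ✓  cont: !Bool.!Bool.μZ.…
@3 got ?Bool, protocol expects !Bool  ✗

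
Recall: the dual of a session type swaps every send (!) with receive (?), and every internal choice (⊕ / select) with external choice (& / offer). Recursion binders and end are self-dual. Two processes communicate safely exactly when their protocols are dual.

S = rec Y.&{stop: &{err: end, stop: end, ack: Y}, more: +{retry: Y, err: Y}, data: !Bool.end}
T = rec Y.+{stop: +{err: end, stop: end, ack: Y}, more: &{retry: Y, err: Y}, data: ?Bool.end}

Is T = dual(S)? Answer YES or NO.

YES

rec Y vs rec Y  ✓ (rec unchanged)
  &{stop,more,data} vs +{stop,more,data}  ✓ same labels
    • stop:
      &{err,stop,ack} vs +{err,stop,ack}  ✓ same labels
        • err:
          end vs end  ✓
        • stop:
          end vs end  ✓
        • ack:
          Y vs Y  ✓
    • more:
      +{retry,err} vs &{retry,err}  ✓ same labels
        • retry:
          Y vs Y  ✓
        • err:
          Y vs Y  ✓
    • data:
      !Bool vs ?Bool  ✓
        end vs end  ✓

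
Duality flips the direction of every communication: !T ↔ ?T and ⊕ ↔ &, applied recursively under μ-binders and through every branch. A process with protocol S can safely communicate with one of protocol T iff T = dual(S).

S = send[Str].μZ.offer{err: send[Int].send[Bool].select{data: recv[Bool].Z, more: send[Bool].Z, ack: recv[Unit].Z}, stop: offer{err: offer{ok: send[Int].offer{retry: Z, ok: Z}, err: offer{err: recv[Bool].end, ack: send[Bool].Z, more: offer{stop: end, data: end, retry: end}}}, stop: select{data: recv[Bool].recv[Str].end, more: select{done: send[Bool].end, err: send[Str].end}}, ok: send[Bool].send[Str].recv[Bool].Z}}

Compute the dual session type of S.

recv[Str].μZ.select{err: recv[Int].recv[Bool].offer{data: send[Bool].Z, more: recv[Bool].Z, ack: send[Unit].Z}, stop: select{err: select{ok: recv[Int].select{retry: Z, ok: Z}, err: select{err: send[Bool].end, ack: recv[Bool].Z, more: select{stop: end, data: end, retry: end}}}, stop: offer{data: send[Bool].send[Str].end, more: offer{done: recv[Bool].end, err: recv[Str].end}}, ok: recv[Bool].recv[Str].send[Bool].Z}}

send[Str] = recv[Str]
  μZ = μZ  (rec unchanged)
    offer{err,stop} = select{err,stop}  (&→⊕)
      [err]
        send[Int] = recv[Int]
          send[Bool] = recv[Bool]
            select{data,more,ack} = offer{data,more,ack}  (select→offer)
              [data]
                recv[Bool] = send[Bool]
                  Z self-dual
              [more]
                send[Bool] = recv[Bool]
                  Z self-dual
              [ack]
                recv[Unit] = send[Unit]
                  Z self-dual
      [stop]
        offer{err,stop,ok} = select{err,stop,ok}  (&→⊕)
          [err]
            offer{ok,err} = select{ok,err}  (&→⊕)
              [ok]
                send[Int] = recv[Int]
                  offer{retry,ok} = select{retry,ok}  (&→⊕)
                    [retry]
                      Z self-dual
                    [ok]
                      Z self-dual
              [err]
                offer{err,ack,more} = select{err,ack,more}  (&→⊕)
                  [err]
                    recv[Bool] = send[Bool]
                      end self-dual
                  [ack]
                    send[Bool] = recv[Bool]
                      Z self-dual
                  [more]
                    offer{stop,data,retry} = select{stop,data,retry}  (&→⊕)
                      [stop]
                        end self-dual
                      [data]
                        end self-dual
                      [retry]
                        end self-dual
          [stop]
            select{data,more} = offer{data,more}  (select→offer)
              [data]
                recv[Bool] = send[Bool]
                  recv[Str] = send[Str]
                    end self-dual
              [more]
                select{done,err} = offer{done,err}  (select→offer)
                  [done]
                    send[Bool] = recv[Bool]
                      end self-dual
                  [err]
                    send[Str] = recv[Str]
                      end self-dual
          [ok]
            send[Bool] = recv[Bool]
              send[Str] = recv[Str]
                recv[Bool] = send[Bool]
                  Z self-dual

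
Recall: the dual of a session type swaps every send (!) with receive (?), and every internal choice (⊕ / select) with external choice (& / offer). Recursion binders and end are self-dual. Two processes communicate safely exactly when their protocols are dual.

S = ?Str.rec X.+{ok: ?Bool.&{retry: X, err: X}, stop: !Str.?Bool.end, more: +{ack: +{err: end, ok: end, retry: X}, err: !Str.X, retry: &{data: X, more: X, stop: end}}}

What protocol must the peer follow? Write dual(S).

!Str.rec X.&{ok: !Bool.+{retry: X, err: X}, stop: ?Str.!Bool.end, more: &{ack: &{err: end, ok: end, retry: X}, err: ?Str.X, retry: +{data: X, more: X, stop: end}}}

?Str → !Str
  rec X → rec X  (μ self-dual)
    +{ok,stop,more} → &{ok,stop,more}  (internal→external)
      • ok:
        ?Bool → !Bool
          &{retry,err} → +{retry,err}  (&→⊕)
            • retry:
              dual(X) = X
            • err:
              dual(X) = X
      • stop:
        !Str → ?Str
          ?Bool → !Bool
            dual(end) = end
      • more:
        +{ack,err,retry} → &{ack,err,retry}  (internal→external)
          • ack:
            +{err,ok,retry} → &{err,ok,retry}  (internal→external)
              • err:
                dual(end) = end
              • ok:
                dual(end) = end
              • retry:
                dual(X) = X
          • err:
            !Str → ?Str
              dual(X) = X
          • retry:
            &{data,more,stop} → +{data,more,stop}  (&→⊕)
              • data:
                dual(X) = X
              • more:
                dual(X) = X
              • stop:
                dual(end) = end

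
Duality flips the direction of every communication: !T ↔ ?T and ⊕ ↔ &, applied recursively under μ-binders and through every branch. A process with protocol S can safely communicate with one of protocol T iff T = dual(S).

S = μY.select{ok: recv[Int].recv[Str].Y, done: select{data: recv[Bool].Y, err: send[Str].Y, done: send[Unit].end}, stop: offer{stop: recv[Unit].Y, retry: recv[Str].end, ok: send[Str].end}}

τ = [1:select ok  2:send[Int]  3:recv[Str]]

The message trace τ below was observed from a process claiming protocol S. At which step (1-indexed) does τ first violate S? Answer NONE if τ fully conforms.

2

@1 select ok  ✓  state: recv[Int].recv[Str].μY.…
@2 got send[Int], protocol expects recv[Int]  ✗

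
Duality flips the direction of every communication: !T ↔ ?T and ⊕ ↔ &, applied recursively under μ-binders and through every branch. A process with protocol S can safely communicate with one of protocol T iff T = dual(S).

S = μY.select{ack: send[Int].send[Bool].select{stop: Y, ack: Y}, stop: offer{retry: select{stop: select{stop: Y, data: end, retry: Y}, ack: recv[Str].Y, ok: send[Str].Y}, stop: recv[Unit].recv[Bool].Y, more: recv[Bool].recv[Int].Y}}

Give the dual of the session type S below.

μY.offer{ack: recv[Int].recv[Bool].offer{stop: Y, ack: Y}, stop: select{retry: offer{stop: offer{stop: Y, data: end, retry: Y}, ack: send[Str].Y, ok: recv[Str].Y}, stop: send[Unit].send[Bool].Y, more: send[Bool].send[Int].Y}}

μY ↦ μY  (rec unchanged)
  select{ack,stop} ↦ offer{ack,stop}  (select→offer)
    • ack:
      send[Int] ↦ recv[Int]
        send[Bool] ↦ recv[Bool]
          select{stop,ack} ↦ offer{stop,ack}  (select→offer)
            • stop:
              dual(Y) = Y
            • ack:
              dual(Y) = Y
    • stop:
      offer{retry,stop,more} ↦ select{retry,stop,more}  (offer→select)
        • retry:
          select{stop,ack,ok} ↦ offer{stop,ack,ok}  (select→offer)
            • stop:
              select{stop,data,retry} ↦ offer{stop,data,retry}  (select→offer)
                • stop:
                  dual(Y) = Y
                • data:
                  dual(end) = end
                • retry:
                  dual(Y) = Y
            • ack:
              recv[Str] ↦ send[Str]
                dual(Y) = Y
            • ok:
              send[Str] ↦ recv[Str]
                dual(Y) = Y
        • stop:
          recv[Unit] ↦ send[Unit]
            recv[Bool] ↦ send[Bool]
              dual(Y) = Y
        • more:
          recv[Bool] ↦ send[Bool]
            recv[Int] ↦ send[Int]
              dual(Y) = Y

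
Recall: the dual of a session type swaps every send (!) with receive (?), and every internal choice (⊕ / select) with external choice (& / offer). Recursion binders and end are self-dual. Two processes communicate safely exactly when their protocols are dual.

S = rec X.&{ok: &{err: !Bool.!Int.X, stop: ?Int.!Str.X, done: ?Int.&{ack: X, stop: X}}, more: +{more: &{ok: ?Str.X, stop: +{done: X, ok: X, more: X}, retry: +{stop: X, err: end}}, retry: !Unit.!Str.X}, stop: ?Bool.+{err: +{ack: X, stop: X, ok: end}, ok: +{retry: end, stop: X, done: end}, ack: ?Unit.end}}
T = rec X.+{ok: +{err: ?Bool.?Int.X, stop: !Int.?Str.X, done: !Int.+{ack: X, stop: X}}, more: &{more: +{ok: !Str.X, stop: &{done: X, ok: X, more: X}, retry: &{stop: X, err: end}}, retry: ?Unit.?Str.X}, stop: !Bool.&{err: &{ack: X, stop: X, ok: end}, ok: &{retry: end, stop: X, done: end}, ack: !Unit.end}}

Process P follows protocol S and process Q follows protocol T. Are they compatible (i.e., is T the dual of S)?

YES

rec X | rec X  ✓ (binder kept)
  &{ok,more,stop} | +{ok,more,stop}  ✓ labels match
    [ok]
      &{err,stop,done} | +{err,stop,done}  ✓ labels match
        [err]
          !Bool | ?Bool  ✓
            !Int | ?Int  ✓
              X | X  ✓
        [stop]
          ?Int | !Int  ✓
            !Str | ?Str  ✓
              X | X  ✓
        [done]
          ?Int | !Int  ✓
            &{ack,stop} | +{ack,stop}  ✓ labels match
              [ack]
                X | X  ✓
              [stop]
                X | X  ✓
    [more]
      +{more,retry} | &{more,retry}  ✓ labels match
        [more]
          &{ok,stop,retry} | +{ok,stop,retry}  ✓ labels match
            [ok]
              ?Str | !Str  ✓
                X | X  ✓
            [stop]
              +{done,ok,more} | &{done,ok,more}  ✓ labels match
                [done]
                  X | X  ✓
                [ok]
                  X | X  ✓
                [more]
                  X | X  ✓
            [retry]
              +{stop,err} | &{stop,err}  ✓ labels match
                [stop]
                  X | X  ✓
                [err]
                  end | end  ✓
        [retry]
          !Unit | ?Unit  ✓
            !Str | ?Str  ✓
              X | X  ✓
    [stop]
      ?Bool | !Bool  ✓
        +{err,ok,ack} | &{err,ok,ack}  ✓ labels match
          [err]
            +{ack,stop,ok} | &{ack,stop,ok}  ✓ labels match
              [ack]
                X | X  ✓
              [stop]
                X | X  ✓
              [ok]
                end | end  ✓
          [ok]
            +{retry,stop,done} | &{retry,stop,done}  ✓ labels match
              [retry]
                end | end  ✓
              [stop]
                X | X  ✓
              [done]
                end | end  ✓
          [ack]
            ?Unit | !Unit  ✓
              end | end  ✓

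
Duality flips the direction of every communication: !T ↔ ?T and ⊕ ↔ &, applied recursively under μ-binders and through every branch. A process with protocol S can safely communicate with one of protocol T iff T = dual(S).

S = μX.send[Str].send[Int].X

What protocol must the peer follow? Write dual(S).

μX → μX  (μ self-dual)
  send[Str] → recv[Str]
    send[Int] → recv[Int]
      X ↦ X

μX.recv[Str].recv[Int].X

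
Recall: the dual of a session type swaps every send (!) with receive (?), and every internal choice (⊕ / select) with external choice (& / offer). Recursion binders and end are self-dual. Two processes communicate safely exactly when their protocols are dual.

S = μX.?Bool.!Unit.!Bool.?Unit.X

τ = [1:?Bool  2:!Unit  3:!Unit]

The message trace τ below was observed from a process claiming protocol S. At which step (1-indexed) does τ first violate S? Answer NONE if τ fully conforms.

3

[1] ?Bool  match  residual = !Unit.!Bool.?Unit.μX.…
[2] !Unit  match  residual = !Bool.?Unit.μX.…
[3] got !Unit, protocol expects !Bool  ✗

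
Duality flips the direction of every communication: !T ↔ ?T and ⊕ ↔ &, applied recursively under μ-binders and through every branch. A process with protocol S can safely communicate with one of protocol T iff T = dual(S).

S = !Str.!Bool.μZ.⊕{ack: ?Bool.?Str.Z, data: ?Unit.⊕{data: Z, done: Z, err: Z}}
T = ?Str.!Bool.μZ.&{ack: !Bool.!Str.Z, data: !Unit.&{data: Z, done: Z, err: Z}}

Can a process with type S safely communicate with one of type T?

NO

!Str ‖ ?Str  match
  !Bool ‖ !Bool  ✗ same direction on both sides — not dual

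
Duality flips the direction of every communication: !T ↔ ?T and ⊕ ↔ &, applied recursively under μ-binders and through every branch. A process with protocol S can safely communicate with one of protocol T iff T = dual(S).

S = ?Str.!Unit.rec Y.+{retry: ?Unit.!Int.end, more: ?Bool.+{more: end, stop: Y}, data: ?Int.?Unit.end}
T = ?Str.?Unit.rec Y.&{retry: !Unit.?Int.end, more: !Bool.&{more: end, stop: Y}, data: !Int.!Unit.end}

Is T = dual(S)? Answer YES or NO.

NO

?Str | ?Str  ✗ same direction on both sides — not dual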